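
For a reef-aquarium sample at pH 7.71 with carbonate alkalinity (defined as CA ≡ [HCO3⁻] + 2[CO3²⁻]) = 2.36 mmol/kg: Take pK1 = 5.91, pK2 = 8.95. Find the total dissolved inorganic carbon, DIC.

DIC = 2.27 mmol/kg

CA = [HCO3⁻] + 2[CO3²⁻] = (α₁ + 2α₂)·DIC
At pH 7.71: [H⁺]/K1 = 10^-1.80 = 0.015849, K2/[H⁺] = 10^-1.24 = 0.057544
α₁ = 1/(1 + 0.015849 + 0.057544) = 1/1.0734 = 0.9316; α₂ = α₁·K2/[H⁺] = 0.05361
α₁ + 2α₂ = 1.0388
DIC = CA / (α₁ + 2α₂) = 2.36 / 1.0388 = 2.27 mmol/kg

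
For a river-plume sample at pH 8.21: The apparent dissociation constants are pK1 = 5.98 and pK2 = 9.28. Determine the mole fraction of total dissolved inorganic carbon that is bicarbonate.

α₁ = 1 / (1 + [H⁺]/K1 + K2/[H⁺]) = 1 / (1 + 10^-2.23 + 10^-1.07)
   = 1 / (1 + 0.0058884 + 0.085114) = 1/1.0910 = 0.9166

α₁ = 0.917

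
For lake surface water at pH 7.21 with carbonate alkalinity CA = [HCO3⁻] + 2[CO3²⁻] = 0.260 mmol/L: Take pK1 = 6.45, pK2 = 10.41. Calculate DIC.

CA = [HCO3⁻] + 2[CO3²⁻] = (α₁ + 2α₂)·DIC
At pH 7.21: [H⁺]/K1 = 10^-0.76 = 0.17378, K2/[H⁺] = 10^-3.20 = 0.00063096
α₁ = 1/(1 + 0.17378 + 0.00063096) = 1/1.1744 = 0.8515; α₂ = α₁·K2/[H⁺] = 0.0005373
α₁ + 2α₂ = 0.8526
DIC = CA / (α₁ + 2α₂) = 0.260 / 0.8526 = 0.305 mmol/L

DIC = 0.305 mmol/L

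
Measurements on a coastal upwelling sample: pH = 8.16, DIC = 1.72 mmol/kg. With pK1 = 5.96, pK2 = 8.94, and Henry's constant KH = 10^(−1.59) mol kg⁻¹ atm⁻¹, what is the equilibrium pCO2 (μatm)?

pCO2 = 360 μatm

α₀ = 1 / (1 + K1/[H⁺] + K1K2/[H⁺]²) = 1 / (1 + 10^+2.20 + 10^+1.42)
   = 1 / (1 + 158.49 + 26.303) = 1/185.79 = 0.005382
[CO2*] = α₀ × DIC = 0.005382 × 1.72 = 0.009258 mmol/kg = 9.258 μmol/kg
pCO2 = [CO2*]/KH = 9.258×10^-6 / 2.570×10^-2 = 360 μatm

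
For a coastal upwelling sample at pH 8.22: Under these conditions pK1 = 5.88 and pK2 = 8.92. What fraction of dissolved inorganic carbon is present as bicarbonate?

α₁ = 1 / (1 + [H⁺]/K1 + K2/[H⁺]) = 1 / (1 + 10^-2.34 + 10^-0.70)
   = 1 / (1 + 0.0045709 + 0.19953) = 1/1.2041 = 0.8305

α₁ = 0.830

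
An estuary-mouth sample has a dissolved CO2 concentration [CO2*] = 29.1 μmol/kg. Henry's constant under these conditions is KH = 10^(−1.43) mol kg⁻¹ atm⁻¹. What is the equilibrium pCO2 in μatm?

KH = 10^(−1.43) = 3.715×10^-2 mol kg⁻¹ atm⁻¹
pCO2 = [CO2*]/KH = 29.1×10^-6 / 3.715×10^-2 = 7.83×10^-4 atm = 783 μatm

pCO2 = 783 μatm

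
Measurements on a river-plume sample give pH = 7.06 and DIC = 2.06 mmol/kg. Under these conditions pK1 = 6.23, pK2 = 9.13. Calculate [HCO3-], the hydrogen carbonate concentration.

α₁ = 1 / (1 + [H⁺]/K1 + K2/[H⁺]) = 1 / (1 + 10^-0.83 + 10^-2.07)
   = 1 / (1 + 0.14791 + 0.0085114) = 1/1.1564 = 0.8647
[HCO3⁻] = α₁ × DIC = 0.8647 × 2.06 = 1.78 mmol/kg

[HCO3⁻] = 1.78 mmol/kg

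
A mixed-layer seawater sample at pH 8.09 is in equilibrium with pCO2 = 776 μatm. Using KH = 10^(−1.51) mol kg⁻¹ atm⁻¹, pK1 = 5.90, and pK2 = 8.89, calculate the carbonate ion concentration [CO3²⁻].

[CO3²⁻] = 0.589 mmol/kg

[CO2*] = KH · pCO2 = 10^(−1.51) × 776×10^-6 = 2.398×10^-5 mol/kg
α₀ = 1/(1 + K1/[H⁺] + K1K2/[H⁺]²) = 1/(1 + 10^+2.19 + 10^+1.39) = 0.005542
DIC = [CO2*]/α₀ = 2.398×10^-5 / 0.005542 = 4.327 mmol/kg
[CO3²⁻] = α₂·DIC; α₂ = 0.1360, so [CO3²⁻] = 0.1360 × 4.327 = 0.589 mmol/kg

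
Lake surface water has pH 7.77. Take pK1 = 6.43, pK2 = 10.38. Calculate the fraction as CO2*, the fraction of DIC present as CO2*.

α₀ = 1 / (1 + K1/[H⁺] + K1K2/[H⁺]²) = 1 / (1 + 10^+1.34 + 10^-1.27)
   = 1 / (1 + 21.878 + 0.053703) = 1/22.931 = 0.04361

α₀ = 0.0436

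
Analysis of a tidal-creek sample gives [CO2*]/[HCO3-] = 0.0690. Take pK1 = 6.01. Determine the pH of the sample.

pH = 7.17

From K1 = [H⁺][HCO3-]/[CO2*]:  pH = pK1 − log₁₀([CO2*]/[HCO3-])
log₁₀(0.0690) = -1.161
pH = 6.01 − (-1.161) = 7.17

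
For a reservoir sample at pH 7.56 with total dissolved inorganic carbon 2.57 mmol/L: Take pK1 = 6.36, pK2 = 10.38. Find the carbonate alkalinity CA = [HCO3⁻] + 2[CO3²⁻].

CA = [HCO3⁻] + 2[CO3²⁻] = (α₁ + 2α₂)·DIC
At pH 7.56: [H⁺]/K1 = 10^-1.20 = 0.063096, K2/[H⁺] = 10^-2.82 = 0.0015136
α₁ = 1/(1 + 0.063096 + 0.0015136) = 1/1.0646 = 0.9393; α₂ = α₁·K2/[H⁺] = 0.001422
α₁ + 2α₂ = 0.9422
CA = 0.9422 × 2.57 = 2.42 mmol/L

CA = 2.42 mmol/L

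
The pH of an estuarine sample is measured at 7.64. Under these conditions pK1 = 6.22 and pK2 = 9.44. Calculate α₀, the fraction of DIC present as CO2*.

α₀ = 1 / (1 + K1/[H⁺] + K1K2/[H⁺]²) = 1 / (1 + 10^+1.42 + 10^-0.38)
   = 1 / (1 + 26.303 + 0.41687) = 1/27.720 = 0.03608

α₀ = 0.0361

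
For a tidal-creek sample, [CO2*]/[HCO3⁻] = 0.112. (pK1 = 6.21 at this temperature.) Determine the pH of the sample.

From K1 = [H⁺][HCO3⁻]/[CO2*]:  pH = pK1 − log₁₀([CO2*]/[HCO3⁻])
log₁₀(0.112) = -0.951
pH = 6.21 − (-0.951) = 7.16

pH = 7.16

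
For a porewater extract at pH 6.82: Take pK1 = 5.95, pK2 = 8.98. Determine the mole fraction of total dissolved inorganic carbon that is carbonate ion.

α₂ = 1 / (1 + [H⁺]/K2 + [H⁺]²/(K1K2)) = 1 / (1 + 10^+2.16 + 10^+1.29)
   = 1 / (1 + 144.54 + 19.498) = 1/165.04 = 0.006059

α₂ = 0.00606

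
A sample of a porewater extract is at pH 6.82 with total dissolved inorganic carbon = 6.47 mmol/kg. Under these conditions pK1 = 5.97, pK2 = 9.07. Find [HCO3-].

[HCO3⁻] = 5.64 mmol/kg

α₁ = 1 / (1 + [H⁺]/K1 + K2/[H⁺]) = 1 / (1 + 10^-0.85 + 10^-2.25)
   = 1 / (1 + 0.14125 + 0.0056234) = 1/1.1469 = 0.8719
[HCO3⁻] = α₁ × DIC = 0.8719 × 6.47 = 5.64 mmol/kg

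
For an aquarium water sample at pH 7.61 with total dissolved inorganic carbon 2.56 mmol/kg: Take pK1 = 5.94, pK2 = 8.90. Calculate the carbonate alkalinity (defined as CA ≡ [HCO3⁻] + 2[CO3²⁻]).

CA = [HCO3⁻] + 2[CO3²⁻] = (α₁ + 2α₂)·DIC
At pH 7.61: [H⁺]/K1 = 10^-1.67 = 0.021380, K2/[H⁺] = 10^-1.29 = 0.051286
α₁ = 1/(1 + 0.021380 + 0.051286) = 1/1.0727 = 0.9323; α₂ = α₁·K2/[H⁺] = 0.04781
α₁ + 2α₂ = 1.0279
CA = 1.0279 × 2.56 = 2.63 mmol/kg

CA = 2.63 mmol/kg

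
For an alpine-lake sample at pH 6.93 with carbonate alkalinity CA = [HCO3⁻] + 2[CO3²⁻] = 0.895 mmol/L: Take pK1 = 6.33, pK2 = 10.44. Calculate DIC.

DIC = 1.12 mmol/L

CA = [HCO3⁻] + 2[CO3²⁻] = (α₁ + 2α₂)·DIC
At pH 6.93: [H⁺]/K1 = 10^-0.60 = 0.25119, K2/[H⁺] = 10^-3.51 = 0.00030903
α₁ = 1/(1 + 0.25119 + 0.00030903) = 1/1.2515 = 0.7990; α₂ = α₁·K2/[H⁺] = 0.0002469
α₁ + 2α₂ = 0.7995
DIC = CA / (α₁ + 2α₂) = 0.895 / 0.7995 = 1.12 mmol/L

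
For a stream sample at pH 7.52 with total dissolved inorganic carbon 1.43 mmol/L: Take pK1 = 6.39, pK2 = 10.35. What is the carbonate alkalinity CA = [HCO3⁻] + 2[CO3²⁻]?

CA = 1.33 mmol/L

CA = [HCO3⁻] + 2[CO3²⁻] = (α₁ + 2α₂)·DIC
At pH 7.52: [H⁺]/K1 = 10^-1.13 = 0.074131, K2/[H⁺] = 10^-2.83 = 0.0014791
α₁ = 1/(1 + 0.074131 + 0.0014791) = 1/1.0756 = 0.9297; α₂ = α₁·K2/[H⁺] = 0.001375
α₁ + 2α₂ = 0.9325
CA = 0.9325 × 1.43 = 1.33 mmol/L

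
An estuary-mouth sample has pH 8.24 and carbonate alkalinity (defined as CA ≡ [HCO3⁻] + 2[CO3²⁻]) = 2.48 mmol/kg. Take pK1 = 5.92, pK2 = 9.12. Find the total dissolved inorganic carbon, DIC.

CA = [HCO3⁻] + 2[CO3²⁻] = (α₁ + 2α₂)·DIC
At pH 8.24: [H⁺]/K1 = 10^-2.32 = 0.0047863, K2/[H⁺] = 10^-0.88 = 0.13183
α₁ = 1/(1 + 0.0047863 + 0.13183) = 1/1.1366 = 0.8798; α₂ = α₁·K2/[H⁺] = 0.1160
α₁ + 2α₂ = 1.1118
DIC = CA / (α₁ + 2α₂) = 2.48 / 1.1118 = 2.23 mmol/kg

DIC = 2.23 mmol/kg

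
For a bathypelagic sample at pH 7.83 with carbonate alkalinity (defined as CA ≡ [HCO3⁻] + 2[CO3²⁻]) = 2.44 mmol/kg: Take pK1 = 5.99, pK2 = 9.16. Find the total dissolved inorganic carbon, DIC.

CA = [HCO3⁻] + 2[CO3²⁻] = (α₁ + 2α₂)·DIC
At pH 7.83: [H⁺]/K1 = 10^-1.84 = 0.014454, K2/[H⁺] = 10^-1.33 = 0.046774
α₁ = 1/(1 + 0.014454 + 0.046774) = 1/1.0612 = 0.9423; α₂ = α₁·K2/[H⁺] = 0.04407
α₁ + 2α₂ = 1.0305
DIC = CA / (α₁ + 2α₂) = 2.44 / 1.0305 = 2.37 mmol/kg

DIC = 2.37 mmol/kg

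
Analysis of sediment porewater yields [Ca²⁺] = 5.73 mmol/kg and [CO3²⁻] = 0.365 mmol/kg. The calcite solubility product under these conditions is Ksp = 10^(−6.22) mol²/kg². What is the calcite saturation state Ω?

Ω = 3.47

Ksp = 10^(−6.22) = 6.026×10^-7
Ω = [Ca²⁺][CO3²⁻]/Ksp = (5.73×10^-3)(0.365×10^-3) / 6.026×10^-7 = 3.47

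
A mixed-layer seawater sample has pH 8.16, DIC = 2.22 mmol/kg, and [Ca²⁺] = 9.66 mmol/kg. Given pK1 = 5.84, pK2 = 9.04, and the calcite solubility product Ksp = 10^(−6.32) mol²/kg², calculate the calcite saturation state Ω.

α₂ = 1 / (1 + [H⁺]/K2 + [H⁺]²/(K1K2)) = 1 / (1 + 10^+0.88 + 10^-1.44)
   = 1 / (1 + 7.5858 + 0.036308) = 1/8.6221 = 0.1160
[CO3²⁻] = α₂ × DIC = 0.1160 × 2.22 = 0.2575 mmol/kg
Ksp = 10^(−6.32) = 4.786×10^-7
Ω = [Ca²⁺][CO3²⁻]/Ksp = (9.66×10^-3)(2.575×10^-4) / 4.786×10^-7 = 5.20

Ω = 5.20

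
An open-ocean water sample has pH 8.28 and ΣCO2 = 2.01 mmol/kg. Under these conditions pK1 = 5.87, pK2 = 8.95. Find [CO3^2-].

α₂ = 1 / (1 + [H⁺]/K2 + [H⁺]²/(K1K2)) = 1 / (1 + 10^+0.67 + 10^-1.74)
   = 1 / (1 + 4.6774 + 0.018197) = 1/5.6955 = 0.1756
[CO3²⁻] = α₂ × DIC = 0.1756 × 2.01 = 0.353 mmol/kg

[CO3²⁻] = 0.353 mmol/kg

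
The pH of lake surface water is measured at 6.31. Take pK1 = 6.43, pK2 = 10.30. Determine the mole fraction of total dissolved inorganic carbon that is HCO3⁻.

α₁ = 1 / (1 + [H⁺]/K1 + K2/[H⁺]) = 1 / (1 + 10^+0.12 + 10^-3.99)
   = 1 / (1 + 1.3183 + 0.00010233) = 1/2.3184 = 0.4313

α₁ = 0.431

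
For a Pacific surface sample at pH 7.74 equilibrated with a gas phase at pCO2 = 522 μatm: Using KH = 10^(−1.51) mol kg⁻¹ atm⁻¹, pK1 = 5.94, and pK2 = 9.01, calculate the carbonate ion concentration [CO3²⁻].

[CO2*] = KH · pCO2 = 10^(−1.51) × 522×10^-6 = 1.613×10^-5 mol/kg
α₀ = 1/(1 + K1/[H⁺] + K1K2/[H⁺]²) = 1/(1 + 10^+1.80 + 10^+0.53) = 0.01482
DIC = [CO2*]/α₀ = 1.613×10^-5 / 0.01482 = 1.089 mmol/kg
[CO3²⁻] = α₂·DIC; α₂ = 0.05021, so [CO3²⁻] = 0.05021 × 1.089 = 0.0547 mmol/kg

[CO3²⁻] = 0.0547 mmol/kg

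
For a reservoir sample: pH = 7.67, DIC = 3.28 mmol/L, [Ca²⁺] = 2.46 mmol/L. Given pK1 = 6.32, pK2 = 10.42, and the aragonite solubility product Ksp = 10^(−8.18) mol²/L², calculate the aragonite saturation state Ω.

Ω = 2.08

α₂ = 1 / (1 + [H⁺]/K2 + [H⁺]²/(K1K2)) = 1 / (1 + 10^+2.75 + 10^+1.40)
   = 1 / (1 + 562.34 + 25.119) = 1/588.46 = 0.001699
[CO3²⁻] = α₂ × DIC = 0.001699 × 3.28 = 0.005574 mmol/L = 5.574 μmol/L
Ksp = 10^(−8.18) = 6.607×10^-9
Ω = [Ca²⁺][CO3²⁻]/Ksp = (2.46×10^-3)(5.574×10^-6) / 6.607×10^-9 = 2.08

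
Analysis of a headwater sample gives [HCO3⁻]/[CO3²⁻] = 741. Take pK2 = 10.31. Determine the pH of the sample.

From K2 = [H⁺][CO3²⁻]/[HCO3⁻]:  pH = pK2 − log₁₀([HCO3⁻]/[CO3²⁻])
log₁₀(741) = +2.870
pH = 10.31 − (+2.870) = 7.44

pH = 7.44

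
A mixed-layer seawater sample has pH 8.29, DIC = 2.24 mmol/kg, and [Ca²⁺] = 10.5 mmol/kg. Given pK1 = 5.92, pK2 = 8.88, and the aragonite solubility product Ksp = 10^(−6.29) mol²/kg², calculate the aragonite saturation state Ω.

α₂ = 1 / (1 + [H⁺]/K2 + [H⁺]²/(K1K2)) = 1 / (1 + 10^+0.59 + 10^-1.78)
   = 1 / (1 + 3.8905 + 0.016596) = 1/4.9070 = 0.2038
[CO3²⁻] = α₂ × DIC = 0.2038 × 2.24 = 0.4565 mmol/kg
Ksp = 10^(−6.29) = 5.129×10^-7
Ω = [Ca²⁺][CO3²⁻]/Ksp = (10.5×10^-3)(4.565×10^-4) / 5.129×10^-7 = 9.35

Ω = 9.35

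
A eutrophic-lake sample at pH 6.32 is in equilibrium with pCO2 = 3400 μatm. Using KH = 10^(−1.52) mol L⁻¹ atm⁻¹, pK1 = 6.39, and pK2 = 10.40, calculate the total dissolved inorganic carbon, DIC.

[CO2*] = KH · pCO2 = 10^(−1.52) × 3400×10^-6 = 1.027×10^-4 mol/L
α₀ = 1/(1 + K1/[H⁺] + K1K2/[H⁺]²) = 1/(1 + 10^-0.07 + 10^-4.15) = 0.5402
DIC = [CO2*]/α₀ = 1.027×10^-4 / 0.5402 = 0.190 mmol/L

DIC = 0.190 mmol/L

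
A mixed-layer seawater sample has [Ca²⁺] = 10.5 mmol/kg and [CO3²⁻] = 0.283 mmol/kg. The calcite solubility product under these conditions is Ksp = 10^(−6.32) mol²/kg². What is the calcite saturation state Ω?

Ω = 6.21

Ksp = 10^(−6.32) = 4.786×10^-7
Ω = [Ca²⁺][CO3²⁻]/Ksp = (10.5×10^-3)(0.283×10^-3) / 4.786×10^-7 = 6.21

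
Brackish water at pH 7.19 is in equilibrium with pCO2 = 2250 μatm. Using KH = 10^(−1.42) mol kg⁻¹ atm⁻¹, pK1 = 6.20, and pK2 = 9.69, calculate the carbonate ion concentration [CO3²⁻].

[CO3²⁻] = 2.64 μmol/kg

[CO2*] = KH · pCO2 = 10^(−1.42) × 2250×10^-6 = 8.554×10^-5 mol/kg
α₀ = 1/(1 + K1/[H⁺] + K1K2/[H⁺]²) = 1/(1 + 10^+0.99 + 10^-1.51) = 0.09256
DIC = [CO2*]/α₀ = 8.554×10^-5 / 0.09256 = 0.9241 mmol/kg
[CO3²⁻] = α₂·DIC; α₂ = 0.002861, so [CO3²⁻] = 0.002861 × 0.9241 = 0.00264 mmol/kg = 2.64 μmol/kg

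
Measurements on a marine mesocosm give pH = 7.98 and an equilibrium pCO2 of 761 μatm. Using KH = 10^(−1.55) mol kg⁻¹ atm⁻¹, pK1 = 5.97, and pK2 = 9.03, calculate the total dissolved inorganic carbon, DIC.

DIC = 2.41 mmol/kg

[CO2*] = KH · pCO2 = 10^(−1.55) × 761×10^-6 = 2.145×10^-5 mol/kg
α₀ = 1/(1 + K1/[H⁺] + K1K2/[H⁺]²) = 1/(1 + 10^+2.01 + 10^+0.96) = 0.008893
DIC = [CO2*]/α₀ = 2.145×10^-5 / 0.008893 = 2.41 mmol/kg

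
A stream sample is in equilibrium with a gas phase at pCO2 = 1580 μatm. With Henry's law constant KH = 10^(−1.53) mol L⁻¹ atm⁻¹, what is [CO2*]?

KH = 10^(−1.53) = 2.951×10^-2 mol L⁻¹ atm⁻¹
[CO2*] = KH · pCO2 = 2.951×10^-2 × 1580×10^-6 atm = 4.66×10^-5 mol/L

[CO2*] = 46.6 μmol/L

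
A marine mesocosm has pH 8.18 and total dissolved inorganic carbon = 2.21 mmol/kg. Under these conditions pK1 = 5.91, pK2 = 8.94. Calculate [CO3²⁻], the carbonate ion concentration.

[CO3²⁻] = 0.326 mmol/kg

α₂ = 1 / (1 + [H⁺]/K2 + [H⁺]²/(K1K2)) = 1 / (1 + 10^+0.76 + 10^-1.51)
   = 1 / (1 + 5.7544 + 0.030903) = 1/6.7853 = 0.1474
[CO3²⁻] = α₂ × DIC = 0.1474 × 2.21 = 0.326 mmol/kg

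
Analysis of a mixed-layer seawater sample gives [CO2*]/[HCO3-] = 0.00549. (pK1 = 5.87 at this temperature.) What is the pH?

pH = 8.13

From K1 = [H⁺][HCO3-]/[CO2*]:  pH = pK1 − log₁₀([CO2*]/[HCO3-])
log₁₀(0.00549) = -2.260
pH = 5.87 − (-2.260) = 8.13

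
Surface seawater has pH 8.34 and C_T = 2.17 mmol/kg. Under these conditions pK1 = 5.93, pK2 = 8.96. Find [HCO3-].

[HCO3⁻] = 1.74 mmol/kg

α₁ = 1 / (1 + [H⁺]/K1 + K2/[H⁺]) = 1 / (1 + 10^-2.41 + 10^-0.62)
   = 1 / (1 + 0.0038905 + 0.23988) = 1/1.2438 = 0.8040
[HCO3⁻] = α₁ × DIC = 0.8040 × 2.17 = 1.74 mmol/kg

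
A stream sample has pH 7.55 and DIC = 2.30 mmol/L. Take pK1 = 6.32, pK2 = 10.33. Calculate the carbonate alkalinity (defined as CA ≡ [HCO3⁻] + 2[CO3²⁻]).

CA = 2.18 mmol/L

CA = [HCO3⁻] + 2[CO3²⁻] = (α₁ + 2α₂)·DIC
At pH 7.55: [H⁺]/K1 = 10^-1.23 = 0.058884, K2/[H⁺] = 10^-2.78 = 0.0016596
α₁ = 1/(1 + 0.058884 + 0.0016596) = 1/1.0605 = 0.9429; α₂ = α₁·K2/[H⁺] = 0.001565
α₁ + 2α₂ = 0.9460
CA = 0.9460 × 2.30 = 2.18 mmol/L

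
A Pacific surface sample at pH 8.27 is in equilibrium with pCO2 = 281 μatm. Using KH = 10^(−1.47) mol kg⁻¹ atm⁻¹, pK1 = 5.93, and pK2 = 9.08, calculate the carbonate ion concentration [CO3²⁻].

[CO2*] = KH · pCO2 = 10^(−1.47) × 281×10^-6 = 9.522×10^-6 mol/kg
α₀ = 1/(1 + K1/[H⁺] + K1K2/[H⁺]²) = 1/(1 + 10^+2.34 + 10^+1.53) = 0.003942
DIC = [CO2*]/α₀ = 9.522×10^-6 / 0.003942 = 2.415 mmol/kg
[CO3²⁻] = α₂·DIC; α₂ = 0.1336, so [CO3²⁻] = 0.1336 × 2.415 = 0.323 mmol/kg

[CO3²⁻] = 0.323 mmol/kg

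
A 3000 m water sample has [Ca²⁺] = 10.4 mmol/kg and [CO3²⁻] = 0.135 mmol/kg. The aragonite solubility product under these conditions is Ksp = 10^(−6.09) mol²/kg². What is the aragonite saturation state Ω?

Ksp = 10^(−6.09) = 8.128×10^-7
Ω = [Ca²⁺][CO3²⁻]/Ksp = (10.4×10^-3)(0.135×10^-3) / 8.128×10^-7 = 1.73

Ω = 1.73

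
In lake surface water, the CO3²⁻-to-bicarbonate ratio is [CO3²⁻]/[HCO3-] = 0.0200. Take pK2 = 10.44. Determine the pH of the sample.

pH = 8.74

From K2 = [H⁺][CO3²⁻]/[HCO3-]:  pH = pK2 + log₁₀([CO3²⁻]/[HCO3-])
log₁₀(0.0200) = -1.699
pH = 10.44 + (-1.699) = 8.74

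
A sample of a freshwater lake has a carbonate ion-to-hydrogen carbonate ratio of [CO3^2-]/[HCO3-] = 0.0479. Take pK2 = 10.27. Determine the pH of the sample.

From K2 = [H⁺][CO3^2-]/[HCO3-]:  pH = pK2 + log₁₀([CO3^2-]/[HCO3-])
log₁₀(0.0479) = -1.320
pH = 10.27 + (-1.320) = 8.95

pH = 8.95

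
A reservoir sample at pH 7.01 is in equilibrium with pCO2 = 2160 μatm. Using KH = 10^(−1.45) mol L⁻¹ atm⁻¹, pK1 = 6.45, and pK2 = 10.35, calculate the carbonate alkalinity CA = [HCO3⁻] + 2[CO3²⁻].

CA = 0.279 mmol/L

[CO2*] = KH · pCO2 = 10^(−1.45) × 2160×10^-6 = 7.664×10^-5 mol/L
α₀ = 1/(1 + K1/[H⁺] + K1K2/[H⁺]²) = 1/(1 + 10^+0.56 + 10^-2.78) = 0.2159
DIC = [CO2*]/α₀ = 7.664×10^-5 / 0.2159 = 0.3550 mmol/L
CA = (α₁ + 2α₂)·DIC = (0.7838 + 2×0.0003583) × 0.3550 = 0.279 mmol/L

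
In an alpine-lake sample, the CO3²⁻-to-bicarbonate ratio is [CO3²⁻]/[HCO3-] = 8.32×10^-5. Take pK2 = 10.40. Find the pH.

From K2 = [H⁺][CO3²⁻]/[HCO3-]:  pH = pK2 + log₁₀([CO3²⁻]/[HCO3-])
log₁₀(8.32×10^-5) = -4.080
pH = 10.40 + (-4.080) = 6.32

pH = 6.32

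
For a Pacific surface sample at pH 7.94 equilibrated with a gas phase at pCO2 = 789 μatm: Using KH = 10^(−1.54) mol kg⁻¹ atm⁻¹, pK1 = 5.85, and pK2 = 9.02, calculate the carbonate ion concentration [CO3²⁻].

[CO2*] = KH · pCO2 = 10^(−1.54) × 789×10^-6 = 2.276×10^-5 mol/kg
α₀ = 1/(1 + K1/[H⁺] + K1K2/[H⁺]²) = 1/(1 + 10^+2.09 + 10^+1.01) = 0.007448
DIC = [CO2*]/α₀ = 2.276×10^-5 / 0.007448 = 3.055 mmol/kg
[CO3²⁻] = α₂·DIC; α₂ = 0.07622, so [CO3²⁻] = 0.07622 × 3.055 = 0.233 mmol/kg

[CO3²⁻] = 0.233 mmol/kg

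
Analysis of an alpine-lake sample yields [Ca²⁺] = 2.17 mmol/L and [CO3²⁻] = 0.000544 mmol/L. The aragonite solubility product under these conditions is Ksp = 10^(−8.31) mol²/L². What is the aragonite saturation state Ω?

Ω = 0.241

Ksp = 10^(−8.31) = 4.898×10^-9
Ω = [Ca²⁺][CO3²⁻]/Ksp = (2.17×10^-3)(0.000544×10^-3) / 4.898×10^-9 = 0.241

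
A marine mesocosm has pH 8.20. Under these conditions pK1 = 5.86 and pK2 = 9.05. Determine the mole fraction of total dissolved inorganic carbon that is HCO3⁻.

α₁ = 0.873

α₁ = 1 / (1 + [H⁺]/K1 + K2/[H⁺]) = 1 / (1 + 10^-2.34 + 10^-0.85)
   = 1 / (1 + 0.0045709 + 0.14125) = 1/1.1458 = 0.8727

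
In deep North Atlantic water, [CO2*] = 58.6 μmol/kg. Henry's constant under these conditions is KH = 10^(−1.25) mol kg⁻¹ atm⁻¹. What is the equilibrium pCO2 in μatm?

KH = 10^(−1.25) = 5.623×10^-2 mol kg⁻¹ atm⁻¹
pCO2 = [CO2*]/KH = 58.6×10^-6 / 5.623×10^-2 = 1.04×10^-3 atm = 1040 μatm

pCO2 = 1040 μatm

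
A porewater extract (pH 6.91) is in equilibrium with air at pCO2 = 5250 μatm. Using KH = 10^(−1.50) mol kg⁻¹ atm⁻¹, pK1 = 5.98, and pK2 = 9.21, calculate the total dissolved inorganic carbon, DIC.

[CO2*] = KH · pCO2 = 10^(−1.50) × 5250×10^-6 = 1.660×10^-4 mol/kg
α₀ = 1/(1 + K1/[H⁺] + K1K2/[H⁺]²) = 1/(1 + 10^+0.93 + 10^-1.37) = 0.1047
DIC = [CO2*]/α₀ = 1.660×10^-4 / 0.1047 = 1.59 mmol/kg

DIC = 1.59 mmol/kg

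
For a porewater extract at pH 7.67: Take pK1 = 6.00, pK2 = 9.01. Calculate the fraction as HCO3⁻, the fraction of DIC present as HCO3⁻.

α₁ = 1 / (1 + [H⁺]/K1 + K2/[H⁺]) = 1 / (1 + 10^-1.67 + 10^-1.34)
   = 1 / (1 + 0.021380 + 0.045709) = 1/1.0671 = 0.9371

α₁ = 0.937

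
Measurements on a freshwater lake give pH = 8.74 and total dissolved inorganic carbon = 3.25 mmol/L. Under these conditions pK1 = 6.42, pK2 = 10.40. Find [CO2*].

[CO2*] = 15.2 μmol/L

α₀ = 1 / (1 + K1/[H⁺] + K1K2/[H⁺]²) = 1 / (1 + 10^+2.32 + 10^+0.66)
   = 1 / (1 + 208.93 + 4.5709) = 1/214.50 = 0.004662
[CO2*] = α₀ × DIC = 0.004662 × 3.25 = 0.0152 mmol/L = 15.2 μmol/L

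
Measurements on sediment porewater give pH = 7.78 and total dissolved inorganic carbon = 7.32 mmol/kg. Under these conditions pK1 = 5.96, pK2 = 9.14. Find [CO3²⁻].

α₂ = 1 / (1 + [H⁺]/K2 + [H⁺]²/(K1K2)) = 1 / (1 + 10^+1.36 + 10^-0.46)
   = 1 / (1 + 22.909 + 0.34674) = 1/24.255 = 0.04123
[CO3²⁻] = α₂ × DIC = 0.04123 × 7.32 = 0.302 mmol/kg

[CO3²⁻] = 0.302 mmol/kg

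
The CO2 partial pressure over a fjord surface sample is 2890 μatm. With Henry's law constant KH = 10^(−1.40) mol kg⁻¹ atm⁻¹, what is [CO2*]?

KH = 10^(−1.40) = 3.981×10^-2 mol kg⁻¹ atm⁻¹
[CO2*] = KH · pCO2 = 3.981×10^-2 × 2890×10^-6 atm = 1.15×10^-4 mol/kg

[CO2*] = 115 μmol/kg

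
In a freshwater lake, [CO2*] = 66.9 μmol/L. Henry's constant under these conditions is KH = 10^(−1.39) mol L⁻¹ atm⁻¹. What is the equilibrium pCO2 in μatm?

pCO2 = 1640 μatm

KH = 10^(−1.39) = 4.074×10^-2 mol L⁻¹ atm⁻¹
pCO2 = [CO2*]/KH = 66.9×10^-6 / 4.074×10^-2 = 1.64×10^-3 atm = 1640 μatm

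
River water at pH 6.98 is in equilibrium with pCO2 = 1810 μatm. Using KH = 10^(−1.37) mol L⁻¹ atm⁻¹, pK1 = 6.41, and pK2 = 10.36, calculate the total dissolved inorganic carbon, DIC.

DIC = 0.364 mmol/L

[CO2*] = KH · pCO2 = 10^(−1.37) × 1810×10^-6 = 7.721×10^-5 mol/L
α₀ = 1/(1 + K1/[H⁺] + K1K2/[H⁺]²) = 1/(1 + 10^+0.57 + 10^-2.81) = 0.2120
DIC = [CO2*]/α₀ = 7.721×10^-5 / 0.2120 = 0.364 mmol/L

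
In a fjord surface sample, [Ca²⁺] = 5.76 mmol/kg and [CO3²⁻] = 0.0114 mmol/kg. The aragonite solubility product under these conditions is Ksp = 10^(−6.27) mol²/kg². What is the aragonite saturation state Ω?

Ksp = 10^(−6.27) = 5.370×10^-7
Ω = [Ca²⁺][CO3²⁻]/Ksp = (5.76×10^-3)(0.0114×10^-3) / 5.370×10^-7 = 0.122

Ω = 0.122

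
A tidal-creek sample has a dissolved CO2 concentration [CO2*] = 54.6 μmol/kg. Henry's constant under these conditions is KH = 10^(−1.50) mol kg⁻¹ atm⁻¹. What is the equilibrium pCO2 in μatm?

pCO2 = 1730 μatm

KH = 10^(−1.50) = 3.162×10^-2 mol kg⁻¹ atm⁻¹
pCO2 = [CO2*]/KH = 54.6×10^-6 / 3.162×10^-2 = 1.73×10^-3 atm = 1730 μatm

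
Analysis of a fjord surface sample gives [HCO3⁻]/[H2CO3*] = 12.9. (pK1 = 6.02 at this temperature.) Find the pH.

pH = 7.13

From K1 = [H⁺][HCO3⁻]/[H2CO3*]:  pH = pK1 + log₁₀([HCO3⁻]/[H2CO3*])
log₁₀(12.9) = +1.111
pH = 6.02 + (+1.111) = 7.13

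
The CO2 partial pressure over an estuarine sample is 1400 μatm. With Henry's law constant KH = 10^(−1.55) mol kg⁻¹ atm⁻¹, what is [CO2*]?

[CO2*] = 39.5 μmol/kg

KH = 10^(−1.55) = 2.818×10^-2 mol kg⁻¹ atm⁻¹
[CO2*] = KH · pCO2 = 2.818×10^-2 × 1400×10^-6 atm = 3.95×10^-5 mol/kg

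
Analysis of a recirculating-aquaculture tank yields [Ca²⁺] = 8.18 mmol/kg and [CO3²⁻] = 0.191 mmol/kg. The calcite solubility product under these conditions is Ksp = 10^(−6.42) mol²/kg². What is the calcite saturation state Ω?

Ω = 4.11

Ksp = 10^(−6.42) = 3.802×10^-7
Ω = [Ca²⁺][CO3²⁻]/Ksp = (8.18×10^-3)(0.191×10^-3) / 3.802×10^-7 = 4.11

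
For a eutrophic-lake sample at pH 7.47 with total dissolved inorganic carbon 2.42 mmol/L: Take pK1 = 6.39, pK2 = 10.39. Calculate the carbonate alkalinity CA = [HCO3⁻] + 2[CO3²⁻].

CA = [HCO3⁻] + 2[CO3²⁻] = (α₁ + 2α₂)·DIC
At pH 7.47: [H⁺]/K1 = 10^-1.08 = 0.083176, K2/[H⁺] = 10^-2.92 = 0.0012023
α₁ = 1/(1 + 0.083176 + 0.0012023) = 1/1.0844 = 0.9222; α₂ = α₁·K2/[H⁺] = 0.001109
α₁ + 2α₂ = 0.9244
CA = 0.9244 × 2.42 = 2.24 mmol/L

CA = 2.24 mmol/L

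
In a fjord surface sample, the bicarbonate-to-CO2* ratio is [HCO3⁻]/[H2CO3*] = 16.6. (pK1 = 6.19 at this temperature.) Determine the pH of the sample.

From K1 = [H⁺][HCO3⁻]/[H2CO3*]:  pH = pK1 + log₁₀([HCO3⁻]/[H2CO3*])
log₁₀(16.6) = +1.220
pH = 6.19 + (+1.220) = 7.41

pH = 7.41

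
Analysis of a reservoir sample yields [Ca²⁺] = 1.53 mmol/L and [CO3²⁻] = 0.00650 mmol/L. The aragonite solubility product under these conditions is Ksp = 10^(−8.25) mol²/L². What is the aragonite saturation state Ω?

Ksp = 10^(−8.25) = 5.623×10^-9
Ω = [Ca²⁺][CO3²⁻]/Ksp = (1.53×10^-3)(0.00650×10^-3) / 5.623×10^-9 = 1.77

Ω = 1.77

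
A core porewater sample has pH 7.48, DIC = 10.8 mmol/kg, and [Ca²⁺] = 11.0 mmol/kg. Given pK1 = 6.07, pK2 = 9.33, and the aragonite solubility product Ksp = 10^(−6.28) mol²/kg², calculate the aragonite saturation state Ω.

α₂ = 1 / (1 + [H⁺]/K2 + [H⁺]²/(K1K2)) = 1 / (1 + 10^+1.85 + 10^+0.44)
   = 1 / (1 + 70.795 + 2.7542) = 1/74.549 = 0.01341
[CO3²⁻] = α₂ × DIC = 0.01341 × 10.8 = 0.1449 mmol/kg
Ksp = 10^(−6.28) = 5.248×10^-7
Ω = [Ca²⁺][CO3²⁻]/Ksp = (11.0×10^-3)(1.449×10^-4) / 5.248×10^-7 = 3.04

Ω = 3.04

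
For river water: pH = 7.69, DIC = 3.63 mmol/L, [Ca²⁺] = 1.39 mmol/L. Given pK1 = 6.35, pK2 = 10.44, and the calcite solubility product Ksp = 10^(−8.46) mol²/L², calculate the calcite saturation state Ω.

α₂ = 1 / (1 + [H⁺]/K2 + [H⁺]²/(K1K2)) = 1 / (1 + 10^+2.75 + 10^+1.41)
   = 1 / (1 + 562.34 + 25.704) = 1/589.05 = 0.001698
[CO3²⁻] = α₂ × DIC = 0.001698 × 3.63 = 0.006163 mmol/L = 6.163 μmol/L
Ksp = 10^(−8.46) = 3.467×10^-9
Ω = [Ca²⁺][CO3²⁻]/Ksp = (1.39×10^-3)(6.163×10^-6) / 3.467×10^-9 = 2.47

Ω = 2.47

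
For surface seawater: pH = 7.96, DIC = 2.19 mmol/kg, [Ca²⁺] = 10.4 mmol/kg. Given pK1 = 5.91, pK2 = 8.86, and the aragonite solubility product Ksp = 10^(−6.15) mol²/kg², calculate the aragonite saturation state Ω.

α₂ = 1 / (1 + [H⁺]/K2 + [H⁺]²/(K1K2)) = 1 / (1 + 10^+0.90 + 10^-1.15)
   = 1 / (1 + 7.9433 + 0.070795) = 1/9.0141 = 0.1109
[CO3²⁻] = α₂ × DIC = 0.1109 × 2.19 = 0.2430 mmol/kg
Ksp = 10^(−6.15) = 7.079×10^-7
Ω = [Ca²⁺][CO3²⁻]/Ksp = (10.4×10^-3)(2.430×10^-4) / 7.079×10^-7 = 3.57

Ω = 3.57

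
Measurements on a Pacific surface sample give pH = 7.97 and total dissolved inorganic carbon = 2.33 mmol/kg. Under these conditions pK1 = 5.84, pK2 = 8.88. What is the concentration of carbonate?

α₂ = 1 / (1 + [H⁺]/K2 + [H⁺]²/(K1K2)) = 1 / (1 + 10^+0.91 + 10^-1.22)
   = 1 / (1 + 8.1283 + 0.060256) = 1/9.1886 = 0.1088
[CO3²⁻] = α₂ × DIC = 0.1088 × 2.33 = 0.254 mmol/kg

[CO3²⁻] = 0.254 mmol/kg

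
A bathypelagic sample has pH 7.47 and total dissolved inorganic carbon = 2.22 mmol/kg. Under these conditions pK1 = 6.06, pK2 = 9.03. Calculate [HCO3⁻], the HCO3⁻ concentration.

α₁ = 1 / (1 + [H⁺]/K1 + K2/[H⁺]) = 1 / (1 + 10^-1.41 + 10^-1.56)
   = 1 / (1 + 0.038905 + 0.027542) = 1/1.0664 = 0.9377
[HCO3⁻] = α₁ × DIC = 0.9377 × 2.22 = 2.08 mmol/kg

[HCO3⁻] = 2.08 mmol/kg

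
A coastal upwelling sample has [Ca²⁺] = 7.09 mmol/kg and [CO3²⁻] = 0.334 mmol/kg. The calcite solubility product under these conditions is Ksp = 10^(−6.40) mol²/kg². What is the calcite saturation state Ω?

Ω = 5.95

Ksp = 10^(−6.40) = 3.981×10^-7
Ω = [Ca²⁺][CO3²⁻]/Ksp = (7.09×10^-3)(0.334×10^-3) / 3.981×10^-7 = 5.95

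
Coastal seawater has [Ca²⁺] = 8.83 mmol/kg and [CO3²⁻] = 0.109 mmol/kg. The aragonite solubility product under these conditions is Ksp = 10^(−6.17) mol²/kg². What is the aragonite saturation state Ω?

Ksp = 10^(−6.17) = 6.761×10^-7
Ω = [Ca²⁺][CO3²⁻]/Ksp = (8.83×10^-3)(0.109×10^-3) / 6.761×10^-7 = 1.42

Ω = 1.42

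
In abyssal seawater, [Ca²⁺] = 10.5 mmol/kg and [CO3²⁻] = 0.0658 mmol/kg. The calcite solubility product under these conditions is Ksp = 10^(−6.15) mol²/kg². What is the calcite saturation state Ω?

Ksp = 10^(−6.15) = 7.079×10^-7
Ω = [Ca²⁺][CO3²⁻]/Ksp = (10.5×10^-3)(0.0658×10^-3) / 7.079×10^-7 = 0.976

Ω = 0.976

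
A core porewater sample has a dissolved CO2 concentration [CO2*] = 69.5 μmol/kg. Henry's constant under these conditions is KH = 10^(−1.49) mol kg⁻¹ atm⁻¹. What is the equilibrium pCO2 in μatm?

pCO2 = 2150 μatm

KH = 10^(−1.49) = 3.236×10^-2 mol kg⁻¹ atm⁻¹
pCO2 = [CO2*]/KH = 69.5×10^-6 / 3.236×10^-2 = 2.15×10^-3 atm = 2150 μatm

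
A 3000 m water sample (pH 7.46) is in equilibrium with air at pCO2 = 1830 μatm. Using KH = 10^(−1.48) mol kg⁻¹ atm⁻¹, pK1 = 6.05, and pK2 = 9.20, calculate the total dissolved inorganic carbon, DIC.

[CO2*] = KH · pCO2 = 10^(−1.48) × 1830×10^-6 = 6.060×10^-5 mol/kg
α₀ = 1/(1 + K1/[H⁺] + K1K2/[H⁺]²) = 1/(1 + 10^+1.41 + 10^-0.33) = 0.03680
DIC = [CO2*]/α₀ = 6.060×10^-5 / 0.03680 = 1.65 mmol/kg

DIC = 1.65 mmol/kg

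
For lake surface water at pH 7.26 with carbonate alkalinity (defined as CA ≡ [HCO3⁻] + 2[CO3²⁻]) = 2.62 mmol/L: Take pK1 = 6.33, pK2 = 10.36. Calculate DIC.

CA = [HCO3⁻] + 2[CO3²⁻] = (α₁ + 2α₂)·DIC
At pH 7.26: [H⁺]/K1 = 10^-0.93 = 0.11749, K2/[H⁺] = 10^-3.10 = 0.00079433
α₁ = 1/(1 + 0.11749 + 0.00079433) = 1/1.1183 = 0.8942; α₂ = α₁·K2/[H⁺] = 0.0007103
α₁ + 2α₂ = 0.8956
DIC = CA / (α₁ + 2α₂) = 2.62 / 0.8956 = 2.93 mmol/L

DIC = 2.93 mmol/L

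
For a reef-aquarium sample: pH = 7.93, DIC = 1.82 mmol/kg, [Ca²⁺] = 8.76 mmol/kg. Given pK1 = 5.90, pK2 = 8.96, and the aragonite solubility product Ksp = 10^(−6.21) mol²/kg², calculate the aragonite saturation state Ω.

α₂ = 1 / (1 + [H⁺]/K2 + [H⁺]²/(K1K2)) = 1 / (1 + 10^+1.03 + 10^-1.00)
   = 1 / (1 + 10.715 + 0.10000) = 1/11.815 = 0.08464
[CO3²⁻] = α₂ × DIC = 0.08464 × 1.82 = 0.1540 mmol/kg
Ksp = 10^(−6.21) = 6.166×10^-7
Ω = [Ca²⁺][CO3²⁻]/Ksp = (8.76×10^-3)(1.540×10^-4) / 6.166×10^-7 = 2.19

Ω = 2.19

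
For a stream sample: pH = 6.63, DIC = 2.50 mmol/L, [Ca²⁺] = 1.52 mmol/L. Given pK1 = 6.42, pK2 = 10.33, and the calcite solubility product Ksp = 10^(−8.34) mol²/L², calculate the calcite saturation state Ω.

Ω = 0.103

α₂ = 1 / (1 + [H⁺]/K2 + [H⁺]²/(K1K2)) = 1 / (1 + 10^+3.70 + 10^+3.49)
   = 1 / (1 + 5011.9 + 3090.3) = 1/8103.2 = 0.0001234
[CO3²⁻] = α₂ × DIC = 0.0001234 × 2.50 = 0.0003085 mmol/L = 0.3085 μmol/L
Ksp = 10^(−8.34) = 4.571×10^-9
Ω = [Ca²⁺][CO3²⁻]/Ksp = (1.52×10^-3)(3.085×10^-7) / 4.571×10^-9 = 0.103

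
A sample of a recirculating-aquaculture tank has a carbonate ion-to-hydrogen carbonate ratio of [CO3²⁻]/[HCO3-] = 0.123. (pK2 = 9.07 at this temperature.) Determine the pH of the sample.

From K2 = [H⁺][CO3²⁻]/[HCO3-]:  pH = pK2 + log₁₀([CO3²⁻]/[HCO3-])
log₁₀(0.123) = -0.910
pH = 9.07 + (-0.910) = 8.16

pH = 8.16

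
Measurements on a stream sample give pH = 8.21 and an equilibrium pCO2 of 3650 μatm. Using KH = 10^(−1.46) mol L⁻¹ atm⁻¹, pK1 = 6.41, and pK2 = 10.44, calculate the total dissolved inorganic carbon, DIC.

[CO2*] = KH · pCO2 = 10^(−1.46) × 3650×10^-6 = 1.266×10^-4 mol/L
α₀ = 1/(1 + K1/[H⁺] + K1K2/[H⁺]²) = 1/(1 + 10^+1.80 + 10^-0.43) = 0.01551
DIC = [CO2*]/α₀ = 1.266×10^-4 / 0.01551 = 8.16 mmol/L

DIC = 8.16 mmol/L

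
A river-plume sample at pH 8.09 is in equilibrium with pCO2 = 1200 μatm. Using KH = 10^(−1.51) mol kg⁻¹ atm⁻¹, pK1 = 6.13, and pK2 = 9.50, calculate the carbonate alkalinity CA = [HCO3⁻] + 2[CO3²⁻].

CA = 3.65 mmol/kg

[CO2*] = KH · pCO2 = 10^(−1.51) × 1200×10^-6 = 3.708×10^-5 mol/kg
α₀ = 1/(1 + K1/[H⁺] + K1K2/[H⁺]²) = 1/(1 + 10^+1.96 + 10^+0.55) = 0.01044
DIC = [CO2*]/α₀ = 3.708×10^-5 / 0.01044 = 3.551 mmol/kg
CA = (α₁ + 2α₂)·DIC = (0.9525 + 2×0.03706) × 3.551 = 3.65 mmol/kg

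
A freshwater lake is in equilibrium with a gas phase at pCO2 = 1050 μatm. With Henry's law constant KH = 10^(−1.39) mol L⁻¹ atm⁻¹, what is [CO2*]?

[CO2*] = 42.8 μmol/L

KH = 10^(−1.39) = 4.074×10^-2 mol L⁻¹ atm⁻¹
[CO2*] = KH · pCO2 = 4.074×10^-2 × 1050×10^-6 atm = 4.28×10^-5 mol/L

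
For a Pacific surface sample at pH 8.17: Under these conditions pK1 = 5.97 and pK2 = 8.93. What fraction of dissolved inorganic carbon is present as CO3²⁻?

α₂ = 0.147

α₂ = 1 / (1 + [H⁺]/K2 + [H⁺]²/(K1K2)) = 1 / (1 + 10^+0.76 + 10^-1.44)
   = 1 / (1 + 5.7544 + 0.036308) = 1/6.7907 = 0.1473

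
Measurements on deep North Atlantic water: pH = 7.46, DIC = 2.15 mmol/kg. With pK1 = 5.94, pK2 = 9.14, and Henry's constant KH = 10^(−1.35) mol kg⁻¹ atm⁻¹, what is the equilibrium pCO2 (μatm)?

α₀ = 1 / (1 + K1/[H⁺] + K1K2/[H⁺]²) = 1 / (1 + 10^+1.52 + 10^-0.16)
   = 1 / (1 + 33.113 + 0.69183) = 1/34.805 = 0.02873
[CO2*] = α₀ × DIC = 0.02873 × 2.15 = 0.06177 mmol/kg
pCO2 = [CO2*]/KH = 6.177×10^-5 / 4.467×10^-2 = 1380 μatm

pCO2 = 1380 μatm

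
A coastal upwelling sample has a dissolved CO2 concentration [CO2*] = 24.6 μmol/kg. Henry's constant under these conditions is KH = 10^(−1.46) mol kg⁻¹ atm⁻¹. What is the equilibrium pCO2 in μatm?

pCO2 = 709 μatm

KH = 10^(−1.46) = 3.467×10^-2 mol kg⁻¹ atm⁻¹
pCO2 = [CO2*]/KH = 24.6×10^-6 / 3.467×10^-2 = 7.09×10^-4 atm = 709 μatm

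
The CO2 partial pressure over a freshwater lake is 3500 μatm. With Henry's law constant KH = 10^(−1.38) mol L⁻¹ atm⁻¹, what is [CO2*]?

KH = 10^(−1.38) = 4.169×10^-2 mol L⁻¹ atm⁻¹
[CO2*] = KH · pCO2 = 4.169×10^-2 × 3500×10^-6 atm = 1.46×10^-4 mol/L

[CO2*] = 146 μmol/L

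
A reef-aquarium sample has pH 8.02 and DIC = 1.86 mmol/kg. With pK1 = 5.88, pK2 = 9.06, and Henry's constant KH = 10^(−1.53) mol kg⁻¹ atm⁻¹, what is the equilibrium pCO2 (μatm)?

pCO2 = 416 μatm

α₀ = 1 / (1 + K1/[H⁺] + K1K2/[H⁺]²) = 1 / (1 + 10^+2.14 + 10^+1.10)
   = 1 / (1 + 138.04 + 12.589) = 1/151.63 = 0.006595
[CO2*] = α₀ × DIC = 0.006595 × 1.86 = 0.01227 mmol/kg = 12.27 μmol/kg
pCO2 = [CO2*]/KH = 1.227×10^-5 / 2.951×10^-2 = 416 μatm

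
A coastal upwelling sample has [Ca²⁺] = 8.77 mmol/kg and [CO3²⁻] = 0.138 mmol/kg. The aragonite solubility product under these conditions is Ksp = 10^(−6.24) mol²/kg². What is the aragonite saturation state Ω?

Ω = 2.10

Ksp = 10^(−6.24) = 5.754×10^-7
Ω = [Ca²⁺][CO3²⁻]/Ksp = (8.77×10^-3)(0.138×10^-3) / 5.754×10^-7 = 2.10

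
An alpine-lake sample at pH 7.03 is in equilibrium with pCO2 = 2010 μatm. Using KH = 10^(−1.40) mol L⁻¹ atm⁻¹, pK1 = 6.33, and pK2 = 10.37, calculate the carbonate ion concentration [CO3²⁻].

[CO3²⁻] = 0.183 μmol/L

[CO2*] = KH · pCO2 = 10^(−1.40) × 2010×10^-6 = 8.002×10^-5 mol/L
α₀ = 1/(1 + K1/[H⁺] + K1K2/[H⁺]²) = 1/(1 + 10^+0.70 + 10^-2.64) = 0.1663
DIC = [CO2*]/α₀ = 8.002×10^-5 / 0.1663 = 0.4813 mmol/L
[CO3²⁻] = α₂·DIC; α₂ = 0.0003809, so [CO3²⁻] = 0.0003809 × 0.4813 = 0.000183 mmol/L = 0.183 μmol/L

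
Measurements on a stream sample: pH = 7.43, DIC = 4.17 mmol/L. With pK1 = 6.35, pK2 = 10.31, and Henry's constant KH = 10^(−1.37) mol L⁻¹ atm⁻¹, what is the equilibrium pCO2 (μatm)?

α₀ = 1 / (1 + K1/[H⁺] + K1K2/[H⁺]²) = 1 / (1 + 10^+1.08 + 10^-1.80)
   = 1 / (1 + 12.023 + 0.015849) = 1/13.038 = 0.07670
[CO2*] = α₀ × DIC = 0.07670 × 4.17 = 0.3198 mmol/L
pCO2 = [CO2*]/KH = 3.198×10^-4 / 4.266×10^-2 = 7500 μatm

pCO2 = 7500 μatm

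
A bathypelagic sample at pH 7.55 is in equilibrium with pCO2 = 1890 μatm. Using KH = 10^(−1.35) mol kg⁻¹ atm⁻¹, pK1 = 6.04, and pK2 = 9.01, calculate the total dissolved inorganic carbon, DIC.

DIC = 2.91 mmol/kg

[CO2*] = KH · pCO2 = 10^(−1.35) × 1890×10^-6 = 8.442×10^-5 mol/kg
α₀ = 1/(1 + K1/[H⁺] + K1K2/[H⁺]²) = 1/(1 + 10^+1.51 + 10^+0.05) = 0.02900
DIC = [CO2*]/α₀ = 8.442×10^-5 / 0.02900 = 2.91 mmol/kg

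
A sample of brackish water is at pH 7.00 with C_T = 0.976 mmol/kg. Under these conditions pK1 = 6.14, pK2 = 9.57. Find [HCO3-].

α₁ = 1 / (1 + [H⁺]/K1 + K2/[H⁺]) = 1 / (1 + 10^-0.86 + 10^-2.57)
   = 1 / (1 + 0.13804 + 0.0026915) = 1/1.1407 = 0.8766
[HCO3⁻] = α₁ × DIC = 0.8766 × 0.976 = 0.856 mmol/kg

[HCO3⁻] = 0.856 mmol/kg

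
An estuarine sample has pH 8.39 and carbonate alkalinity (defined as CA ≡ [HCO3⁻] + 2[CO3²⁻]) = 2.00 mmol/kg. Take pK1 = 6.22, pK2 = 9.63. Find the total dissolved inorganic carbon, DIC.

DIC = 1.91 mmol/kg

CA = [HCO3⁻] + 2[CO3²⁻] = (α₁ + 2α₂)·DIC
At pH 8.39: [H⁺]/K1 = 10^-2.17 = 0.0067608, K2/[H⁺] = 10^-1.24 = 0.057544
α₁ = 1/(1 + 0.0067608 + 0.057544) = 1/1.0643 = 0.9396; α₂ = α₁·K2/[H⁺] = 0.05407
α₁ + 2α₂ = 1.0477
DIC = CA / (α₁ + 2α₂) = 2.00 / 1.0477 = 1.91 mmol/kg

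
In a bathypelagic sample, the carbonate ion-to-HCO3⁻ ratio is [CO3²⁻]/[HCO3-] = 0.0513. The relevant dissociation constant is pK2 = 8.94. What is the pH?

From K2 = [H⁺][CO3²⁻]/[HCO3-]:  pH = pK2 + log₁₀([CO3²⁻]/[HCO3-])
log₁₀(0.0513) = -1.290
pH = 8.94 + (-1.290) = 7.65

pH = 7.65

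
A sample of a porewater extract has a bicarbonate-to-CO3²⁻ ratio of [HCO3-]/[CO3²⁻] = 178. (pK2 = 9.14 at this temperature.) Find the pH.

pH = 6.89

From K2 = [H⁺][CO3²⁻]/[HCO3-]:  pH = pK2 − log₁₀([HCO3-]/[CO3²⁻])
log₁₀(178) = +2.250
pH = 9.14 − (+2.250) = 6.89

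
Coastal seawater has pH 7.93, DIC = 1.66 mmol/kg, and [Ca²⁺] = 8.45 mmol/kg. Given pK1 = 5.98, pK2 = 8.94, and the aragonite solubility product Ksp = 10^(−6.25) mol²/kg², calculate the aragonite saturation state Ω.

α₂ = 1 / (1 + [H⁺]/K2 + [H⁺]²/(K1K2)) = 1 / (1 + 10^+1.01 + 10^-0.94)
   = 1 / (1 + 10.233 + 0.11482) = 1/11.348 = 0.08812
[CO3²⁻] = α₂ × DIC = 0.08812 × 1.66 = 0.1463 mmol/kg
Ksp = 10^(−6.25) = 5.623×10^-7
Ω = [Ca²⁺][CO3²⁻]/Ksp = (8.45×10^-3)(1.463×10^-4) / 5.623×10^-7 = 2.20

Ω = 2.20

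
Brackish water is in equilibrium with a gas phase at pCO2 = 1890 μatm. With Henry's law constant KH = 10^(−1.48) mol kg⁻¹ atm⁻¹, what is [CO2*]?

KH = 10^(−1.48) = 3.311×10^-2 mol kg⁻¹ atm⁻¹
[CO2*] = KH · pCO2 = 3.311×10^-2 × 1890×10^-6 atm = 6.26×10^-5 mol/kg

[CO2*] = 62.6 μmol/kg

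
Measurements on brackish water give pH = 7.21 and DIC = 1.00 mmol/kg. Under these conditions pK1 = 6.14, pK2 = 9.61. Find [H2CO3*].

α₀ = 1 / (1 + K1/[H⁺] + K1K2/[H⁺]²) = 1 / (1 + 10^+1.07 + 10^-1.33)
   = 1 / (1 + 11.749 + 0.046774) = 1/12.796 = 0.07815
[CO2*] = α₀ × DIC = 0.07815 × 1.00 = 0.0782 mmol/kg

[CO2*] = 0.0782 mmol/kg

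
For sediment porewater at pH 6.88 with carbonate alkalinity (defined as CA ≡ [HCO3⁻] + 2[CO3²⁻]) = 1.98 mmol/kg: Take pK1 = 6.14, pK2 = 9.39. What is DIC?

DIC = 2.33 mmol/kg

CA = [HCO3⁻] + 2[CO3²⁻] = (α₁ + 2α₂)·DIC
At pH 6.88: [H⁺]/K1 = 10^-0.74 = 0.18197, K2/[H⁺] = 10^-2.51 = 0.0030903
α₁ = 1/(1 + 0.18197 + 0.0030903) = 1/1.1851 = 0.8438; α₂ = α₁·K2/[H⁺] = 0.002608
α₁ + 2α₂ = 0.8491
DIC = CA / (α₁ + 2α₂) = 1.98 / 0.8491 = 2.33 mmol/kg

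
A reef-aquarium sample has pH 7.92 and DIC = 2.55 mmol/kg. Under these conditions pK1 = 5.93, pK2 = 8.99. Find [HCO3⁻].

α₁ = 1 / (1 + [H⁺]/K1 + K2/[H⁺]) = 1 / (1 + 10^-1.99 + 10^-1.07)
   = 1 / (1 + 0.010233 + 0.085114) = 1/1.0953 = 0.9130
[HCO3⁻] = α₁ × DIC = 0.9130 × 2.55 = 2.33 mmol/kg

[HCO3⁻] = 2.33 mmol/kg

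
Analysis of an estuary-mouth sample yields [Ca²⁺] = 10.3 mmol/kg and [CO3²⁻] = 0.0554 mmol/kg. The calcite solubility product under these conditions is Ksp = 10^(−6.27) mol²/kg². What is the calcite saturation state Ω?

Ksp = 10^(−6.27) = 5.370×10^-7
Ω = [Ca²⁺][CO3²⁻]/Ksp = (10.3×10^-3)(0.0554×10^-3) / 5.370×10^-7 = 1.06

Ω = 1.06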